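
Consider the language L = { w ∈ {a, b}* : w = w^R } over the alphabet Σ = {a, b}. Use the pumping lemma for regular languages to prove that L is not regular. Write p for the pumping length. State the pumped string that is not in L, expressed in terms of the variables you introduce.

a^{p+k} b a^p

Assume L is regular. Let p be the pumping length given by the pumping lemma.
Take w = a^p b a^p, a palindrome of length 2p+1 ≥ p.
Write w = xyz as guaranteed by the lemma, with |xy| ≤ p and y is nonempty.
The first p characters of w are a's, so xy (and hence y) consists only of a's. Write y = a^k, 1 ≤ k ≤ p.
Pump with i = 2: xy^2z = a^{p+k} b a^p. Its reverse is a^p b a^{p+k}, which differs from xy^2z since k ≥ 1. So xy^2z is not a palindrome and xy^2z ∉ L.
This contradicts the pumping lemma, so L is not regular.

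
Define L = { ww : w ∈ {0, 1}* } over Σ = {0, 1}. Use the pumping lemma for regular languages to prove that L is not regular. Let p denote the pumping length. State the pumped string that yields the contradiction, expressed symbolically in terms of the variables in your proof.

0^{p+k} 1^p 0^p 1^p

Toward a contradiction, assume L is regular with pumping length p.
Take w = 0^p 1^p 0^p 1^p = uu where u = 0^p1^p; then w ∈ L and |w| = 4p ≥ p.
Write w = xyz as guaranteed by the lemma, with |xy| ≤ p and |y| ≥ 1.
The first p characters of w are 0's, so xy (and hence y) consists only of 0's. Write y = 0^k, 1 ≤ k ≤ p.
Pump with i = 2: xy^2z = 0^{p+k} 1^p 0^p 1^p, of length 4p+k. Suppose this equals vv. The string starts with 0 and ends with 1, so v does too; thus the boundary between the two copies of v is a 1→0 transition. There is exactly one such transition, at position 2p+k, so |v| = 2p+k and |vv| = 4p+2k ≠ 4p+k since k ≥ 1. So xy^2z ∉ L.
Contradiction. Therefore L is not regular.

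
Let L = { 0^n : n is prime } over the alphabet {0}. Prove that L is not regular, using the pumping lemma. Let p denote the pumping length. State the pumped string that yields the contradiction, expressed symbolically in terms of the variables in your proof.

0^{q(1+k)}

Assume L is regular. Let p be the pumping length given by the pumping lemma.
Let q be a prime with q ≥ p+2 (infinitely many primes exist), and take w = 0^q ∈ L with |w| = q ≥ p.
The pumping lemma gives a decomposition w = xyz where |xy| ≤ p and |y| > 0.
Then y = 0^k for some k with 1 ≤ k ≤ p.
Since 1 ≤ k ≤ p, |xz| = q-k. Pump with i = q+1: |xy^{q+1}z| = (q-k)+(q+1)k = q+qk = q(1+k), which is composite (both factors ≥ 2). So xy^{q+1}z = 0^{q(1+k)} ∉ L.
This contradicts the pumping lemma, so L is not regular.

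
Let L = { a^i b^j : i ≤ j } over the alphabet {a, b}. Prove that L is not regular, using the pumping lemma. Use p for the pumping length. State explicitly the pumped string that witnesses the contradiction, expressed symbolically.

Toward a contradiction, assume L is regular with pumping length p.
Choose w = a^p b^p ∈ L, with |w| = 2p ≥ p.
Write w = xyz as guaranteed by the lemma, with |xy| ≤ p and |y| > 0.
Since the first p symbols of w are all a's and |xy| ≤ p, y lies entirely in the leading a-block: y = a^k for some k with 1 ≤ k ≤ p.
Consider xy^2z = a^{p+k} b^p. Since k ≥ 1, the a-count p+k exceeds the b-count p, so i ≤ j fails; thus xy^2z ∉ L.
Contradiction. Therefore L is not regular.

a^{p+k} b^p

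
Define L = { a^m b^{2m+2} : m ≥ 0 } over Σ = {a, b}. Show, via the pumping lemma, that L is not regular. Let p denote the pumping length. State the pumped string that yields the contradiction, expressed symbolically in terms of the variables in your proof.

a^{p+k} b^{2p+2}

Suppose for contradiction that L is regular, and let p be the pumping length.
Let w = a^p b^{2p+2} ∈ L; note |w| = 3p+2 ≥ p.
Write w = xyz as guaranteed by the lemma, with |xy| ≤ p and |y| > 0.
The first p characters of w are a's, so xy (and hence y) consists only of a's. Write y = a^k, 1 ≤ k ≤ p.
Pump with i = 2: xy^2z = a^{p+k} b^{2p+2}. For this to lie in L we would need 2p+2 = 2(p+k)+2, which forces k = 0. But k ≥ 1, so xy^2z ∉ L.
Contradiction. Therefore L is not regular.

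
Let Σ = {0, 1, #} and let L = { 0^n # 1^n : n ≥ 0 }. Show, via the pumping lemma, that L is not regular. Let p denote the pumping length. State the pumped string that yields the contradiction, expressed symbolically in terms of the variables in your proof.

Toward a contradiction, assume L is regular with pumping length p.
Take w = 0^p # 1^p ∈ L with |w| = 2p+1 ≥ p.
The pumping lemma gives a decomposition w = xyz where |xy| ≤ p and |y| > 0.
The first p characters of w are 0's, so xy (and hence y) consists only of 0's. Write y = 0^k, 1 ≤ k ≤ p.
Pump with i = 2: xy^2z = 0^{p+k} # 1^p, which would require p+k = p. But k ≥ 1, so xy^2z ∉ L.
Contradiction. Therefore L is not regular.

0^{p+k} # 1^p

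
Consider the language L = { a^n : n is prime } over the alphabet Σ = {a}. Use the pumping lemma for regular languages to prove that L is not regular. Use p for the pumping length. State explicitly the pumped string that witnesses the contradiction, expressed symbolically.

a^{q(1+k)}

Assume L is regular; let p be its pumping constant.
Let q be a prime with q ≥ p+2 (infinitely many primes exist), and take w = a^q ∈ L with |w| = q ≥ p.
Write w = xyz as guaranteed by the lemma, with |xy| ≤ p and |y| > 0.
Then y = a^k for some k with 1 ≤ k ≤ p.
Since 1 ≤ k ≤ p, |xz| = q-k. Pump with i = q+1: |xy^{q+1}z| = (q-k)+(q+1)k = q+qk = q(1+k), which is composite (both factors ≥ 2). So xy^{q+1}z = a^{q(1+k)} ∉ L.
Contradiction. Therefore L is not regular.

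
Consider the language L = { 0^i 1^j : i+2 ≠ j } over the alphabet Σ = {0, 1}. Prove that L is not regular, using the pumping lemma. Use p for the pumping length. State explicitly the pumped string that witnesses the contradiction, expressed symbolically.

0^{p+p!} 1^{p+p!+2}

Suppose for contradiction that L is regular, and let p be the pumping length.
Choose w = 0^p 1^{p+p!+2}. Since p ≠ (p+p!+2)-2 = p+p!, w ∈ L; and |w| ≥ p.
By the pumping lemma, w = xyz with |xy| ≤ p and y is nonempty.
Since the first p symbols of w are all 0's and |xy| ≤ p, y lies entirely in the leading 0-block: y = 0^k for some k with 1 ≤ k ≤ p.
Since 1 ≤ k ≤ p, k divides p!; set t = 1 + p!/k. Then xy^t z has p + (p!/k)·k = p + p! copies of 0. Now the 0-count is p+p! and (1-count)-2 = (p+p!+2)-2 = p+p!, so i+2 ≠ j fails. So xy^t z = 0^{p+p!} 1^{p+p!+2} ∉ L.
Contradiction. Therefore L is not regular.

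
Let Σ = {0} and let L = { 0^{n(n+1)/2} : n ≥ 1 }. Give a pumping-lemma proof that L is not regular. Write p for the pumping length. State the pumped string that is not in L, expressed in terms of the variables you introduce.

0^{p(p+1)/2+k}

Assume L is regular. Let p be the pumping length given by the pumping lemma.
Take w = 0^{p(p+1)/2} ∈ L with |w| = p(p+1)/2 ≥ p.
Write w = xyz as guaranteed by the lemma, with |xy| ≤ p and y is nonempty.
Then y = 0^k for some k with 1 ≤ k ≤ p.
Pump with i = 2: xy^2z = 0^{p(p+1)/2+k}. Since 1 ≤ k ≤ p, p(p+1)/2 < p(p+1)/2+k ≤ p(p+1)/2+p < (p+1)(p+2)/2, so p(p+1)/2+k is strictly between consecutive triangular numbers. So xy^2z ∉ L.
This is a contradiction; hence L is not regular.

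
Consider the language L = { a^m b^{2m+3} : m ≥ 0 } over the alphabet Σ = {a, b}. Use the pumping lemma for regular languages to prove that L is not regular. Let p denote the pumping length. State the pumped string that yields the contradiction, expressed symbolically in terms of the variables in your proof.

Assume L is regular. Let p be the pumping length given by the pumping lemma.
Choose w = a^p b^{2p+3}, which is in L with |w| = 3p+3 ≥ p.
By the pumping lemma, w = xyz with |xy| ≤ p and y is nonempty.
Because |xy| ≤ p and w begins with p copies of a, we have y = a^k with 1 ≤ k ≤ p.
Pump with i = 2: xy^2z = a^{p+k} b^{2p+3}. For this to lie in L we would need 2p+3 = 2(p+k)+3, which forces k = 0. But k ≥ 1, so xy^2z ∉ L.
This is a contradiction; hence L is not regular.

a^{p+k} b^{2p+3}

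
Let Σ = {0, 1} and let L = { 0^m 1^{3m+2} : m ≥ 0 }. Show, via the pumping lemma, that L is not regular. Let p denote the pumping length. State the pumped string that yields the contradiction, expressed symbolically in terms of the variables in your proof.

0^{p+k} 1^{3p+2}

Assume L is regular; let p be its pumping constant.
Choose w = 0^p 1^{3p+2}, which is in L with |w| = 4p+2 ≥ p.
The pumping lemma gives a decomposition w = xyz where |xy| ≤ p and y is nonempty.
The first p characters of w are 0's, so xy (and hence y) consists only of 0's. Write y = 0^k, 1 ≤ k ≤ p.
Pump with i = 2: xy^2z = 0^{p+k} 1^{3p+2}. For this to lie in L we would need 3p+2 = 3(p+k)+2, which forces k = 0. But k ≥ 1, so xy^2z ∉ L.
This contradicts the pumping lemma, so L is not regular.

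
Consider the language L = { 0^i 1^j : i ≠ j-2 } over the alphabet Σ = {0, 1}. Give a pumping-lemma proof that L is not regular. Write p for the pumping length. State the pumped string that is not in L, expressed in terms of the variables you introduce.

0^{p+p!} 1^{p+p!+2}

Assume L is regular; let p be its pumping constant.
Choose w = 0^p 1^{p+p!+2}. Since p ≠ (p+p!+2)-2 = p+p!, w ∈ L; and |w| ≥ p.
By the pumping lemma, w = xyz with |xy| ≤ p and |y| > 0.
The first p characters of w are 0's, so xy (and hence y) consists only of 0's. Write y = 0^k, 1 ≤ k ≤ p.
Since 1 ≤ k ≤ p, k divides p!; set t = 1 + p!/k. Then xy^t z has p + (p!/k)·k = p + p! copies of 0. Now the 0-count is p+p! and (1-count)-2 = (p+p!+2)-2 = p+p!, so i ≠ j-2 fails. So xy^t z = 0^{p+p!} 1^{p+p!+2} ∉ L.
This is a contradiction; hence L is not regular.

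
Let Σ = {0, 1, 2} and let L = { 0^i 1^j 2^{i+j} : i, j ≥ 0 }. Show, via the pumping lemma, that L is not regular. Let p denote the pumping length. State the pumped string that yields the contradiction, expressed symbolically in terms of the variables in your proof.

0^{p+k} 1^p 2^{2p}

Toward a contradiction, assume L is regular with pumping length p.
Take w = 0^p 1^p 2^{2p} ∈ L (with i=j=p, i+j=2p), |w| = 4p ≥ p.
By the pumping lemma, w = xyz with |xy| ≤ p and y is nonempty.
The first p characters of w are 0's, so xy (and hence y) consists only of 0's. Write y = 0^k, 1 ≤ k ≤ p.
Consider xy^2z = 0^{p+k} 1^p 2^{2p}. Now the 0- and 1-counts sum to 2p+k, but the 2-count is 2p ≠ 2p+k. So xy^2z ∉ L.
This is a contradiction; hence L is not regular.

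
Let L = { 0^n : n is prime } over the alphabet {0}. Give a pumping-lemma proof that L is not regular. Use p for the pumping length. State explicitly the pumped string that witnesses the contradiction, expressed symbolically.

0^{q(1+k)}

Assume L is regular. Let p be the pumping length given by the pumping lemma.
Let q be a prime with q ≥ p+2 (infinitely many primes exist), and take w = 0^q ∈ L with |w| = q ≥ p.
The pumping lemma gives a decomposition w = xyz where |xy| ≤ p and |y| ≥ 1.
Then y = 0^k for some k with 1 ≤ k ≤ p.
Since 1 ≤ k ≤ p, |xz| = q-k. Pump with i = q+1: |xy^{q+1}z| = (q-k)+(q+1)k = q+qk = q(1+k), which is composite (both factors ≥ 2). So xy^{q+1}z = 0^{q(1+k)} ∉ L.
Contradiction. Therefore L is not regular.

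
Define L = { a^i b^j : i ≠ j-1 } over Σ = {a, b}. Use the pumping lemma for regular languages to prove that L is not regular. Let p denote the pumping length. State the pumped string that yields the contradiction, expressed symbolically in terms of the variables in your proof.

Assume L is regular; let p be its pumping constant.
Choose w = a^p b^{p+p!+1}. Since p ≠ (p+p!+1)-1 = p+p!, w ∈ L; and |w| ≥ p.
Write w = xyz as guaranteed by the lemma, with |xy| ≤ p and |y| > 0.
Because |xy| ≤ p and w begins with p copies of a, we have y = a^k with 1 ≤ k ≤ p.
Since 1 ≤ k ≤ p, k divides p!; set t = 1 + p!/k. Then xy^t z has p + (p!/k)·k = p + p! copies of a. Now the a-count is p+p! and (b-count)-1 = (p+p!+1)-1 = p+p!, so i ≠ j-1 fails. So xy^t z = a^{p+p!} b^{p+p!+1} ∉ L.
This contradicts the pumping lemma, so L is not regular.

a^{p+p!} b^{p+p!+1}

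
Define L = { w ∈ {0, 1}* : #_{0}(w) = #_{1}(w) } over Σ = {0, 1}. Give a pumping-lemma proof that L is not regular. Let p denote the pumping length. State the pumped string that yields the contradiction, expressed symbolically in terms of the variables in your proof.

Toward a contradiction, assume L is regular with pumping length p.
Choose w = 0^p 1^p ∈ L with |w| = 2p ≥ p.
The pumping lemma gives a decomposition w = xyz where |xy| ≤ p and y is nonempty.
The first p characters of w are 0's, so xy (and hence y) consists only of 0's. Write y = 0^k, 1 ≤ k ≤ p.
Pump with i = 2: xy^2z = 0^{p+k} 1^p has p+k occurrences of 0 but only p of 1. Since k ≥ 1 the counts differ, so xy^2z ∉ L.
Contradiction. Therefore L is not regular.

0^{p+k} 1^p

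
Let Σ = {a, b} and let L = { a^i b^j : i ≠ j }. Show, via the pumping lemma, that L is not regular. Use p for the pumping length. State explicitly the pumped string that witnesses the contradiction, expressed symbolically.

Assume L is regular; let p be its pumping constant.
Choose w = a^p b^{p+p!}. Since p ≠ p+p!, w ∈ L; and |w| ≥ p.
The pumping lemma gives a decomposition w = xyz where |xy| ≤ p and |y| > 0.
The first p characters of w are a's, so xy (and hence y) consists only of a's. Write y = a^k, 1 ≤ k ≤ p.
Since 1 ≤ k ≤ p, k divides p!; set t = 1 + p!/k. Then xy^t z has p + (p!/k)·k = p + p! copies of a. Now the a-count equals the b-count, so i ≠ j fails. So xy^t z = a^{p+p!} b^{p+p!} ∉ L.
This is a contradiction; hence L is not regular.

a^{p+p!} b^{p+p!}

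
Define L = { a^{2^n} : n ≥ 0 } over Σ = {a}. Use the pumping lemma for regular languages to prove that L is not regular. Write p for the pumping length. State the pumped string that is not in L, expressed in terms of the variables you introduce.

a^{2^p+k}

Toward a contradiction, assume L is regular with pumping length p.
Take w = a^{2^p} ∈ L with |w| = 2^p ≥ p.
By the pumping lemma, w = xyz with |xy| ≤ p and |y| > 0.
Then y = a^k for some k with 1 ≤ k ≤ p.
Pump with i = 2: xy^2z = a^{2^p+k}. Since 1 ≤ k ≤ p < 2^p, we have 2^p < 2^p+k < 2^{p+1}, so 2^p+k is not a power of 2. So xy^2z ∉ L.
This contradicts the pumping lemma, so L is not regular.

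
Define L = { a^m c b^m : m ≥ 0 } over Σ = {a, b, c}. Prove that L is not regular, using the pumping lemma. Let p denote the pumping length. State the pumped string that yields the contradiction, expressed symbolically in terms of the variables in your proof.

Assume L is regular. Let p be the pumping length given by the pumping lemma.
Take w = a^p c b^p ∈ L with |w| = 2p+1 ≥ p.
The pumping lemma gives a decomposition w = xyz where |xy| ≤ p and |y| > 0.
Since the first p symbols of w are all a's and |xy| ≤ p, y lies entirely in the leading a-block: y = a^k for some k with 1 ≤ k ≤ p.
Pump with i = 2: xy^2z = a^{p+k} c b^p, which would require p+k = p. But k ≥ 1, so xy^2z ∉ L.
This is a contradiction; hence L is not regular.

a^{p+k} c b^p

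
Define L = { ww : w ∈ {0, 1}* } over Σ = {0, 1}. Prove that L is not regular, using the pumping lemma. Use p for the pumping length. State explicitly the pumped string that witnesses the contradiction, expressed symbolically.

0^{p+k} 1^p 0^p 1^p

Assume L is regular; let p be its pumping constant.
Take w = 0^p 1^p 0^p 1^p = uu where u = 0^p1^p; then w ∈ L and |w| = 4p ≥ p.
The pumping lemma gives a decomposition w = xyz where |xy| ≤ p and |y| > 0.
The first p characters of w are 0's, so xy (and hence y) consists only of 0's. Write y = 0^k, 1 ≤ k ≤ p.
Pump with i = 2: xy^2z = 0^{p+k} 1^p 0^p 1^p, of length 4p+k. Suppose this equals vv. The string starts with 0 and ends with 1, so v does too; thus the boundary between the two copies of v is a 1→0 transition. There is exactly one such transition, at position 2p+k, so |v| = 2p+k and |vv| = 4p+2k ≠ 4p+k since k ≥ 1. So xy^2z ∉ L.
Contradiction. Therefore L is not regular.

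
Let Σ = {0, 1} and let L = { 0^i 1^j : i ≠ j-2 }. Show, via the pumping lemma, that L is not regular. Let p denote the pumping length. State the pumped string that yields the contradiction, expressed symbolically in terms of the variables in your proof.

Toward a contradiction, assume L is regular with pumping length p.
Choose w = 0^p 1^{p+p!+2}. Since p ≠ (p+p!+2)-2 = p+p!, w ∈ L; and |w| ≥ p.
By the pumping lemma, w = xyz with |xy| ≤ p and |y| ≥ 1.
Because |xy| ≤ p and w begins with p copies of 0, we have y = 0^k with 1 ≤ k ≤ p.
Since 1 ≤ k ≤ p, k divides p!; set t = 1 + p!/k. Then xy^t z has p + (p!/k)·k = p + p! copies of 0. Now the 0-count is p+p! and (1-count)-2 = (p+p!+2)-2 = p+p!, so i ≠ j-2 fails. So xy^t z = 0^{p+p!} 1^{p+p!+2} ∉ L.
This contradicts the pumping lemma, so L is not regular.

0^{p+p!} 1^{p+p!+2}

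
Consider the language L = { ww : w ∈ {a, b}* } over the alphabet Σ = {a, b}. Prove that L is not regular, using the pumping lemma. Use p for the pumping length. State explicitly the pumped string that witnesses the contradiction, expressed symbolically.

a^{p+k} b^p a^p b^p

Assume L is regular. Let p be the pumping length given by the pumping lemma.
Take w = a^p b^p a^p b^p = uu where u = a^pb^p; then w ∈ L and |w| = 4p ≥ p.
Write w = xyz as guaranteed by the lemma, with |xy| ≤ p and y is nonempty.
The first p characters of w are a's, so xy (and hence y) consists only of a's. Write y = a^k, 1 ≤ k ≤ p.
Pump with i = 2: xy^2z = a^{p+k} b^p a^p b^p, of length 4p+k. Suppose this equals vv. The string starts with a and ends with b, so v does too; thus the boundary between the two copies of v is a b→a transition. There is exactly one such transition, at position 2p+k, so |v| = 2p+k and |vv| = 4p+2k ≠ 4p+k since k ≥ 1. So xy^2z ∉ L.
Contradiction. Therefore L is not regular.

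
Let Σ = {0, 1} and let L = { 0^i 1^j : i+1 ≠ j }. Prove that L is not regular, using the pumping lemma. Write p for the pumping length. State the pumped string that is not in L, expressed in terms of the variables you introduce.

0^{p+p!} 1^{p+p!+1}

Assume L is regular. Let p be the pumping length given by the pumping lemma.
Choose w = 0^p 1^{p+p!+1}. Since p ≠ (p+p!+1)-1 = p+p!, w ∈ L; and |w| ≥ p.
By the pumping lemma, w = xyz with |xy| ≤ p and |y| ≥ 1.
Because |xy| ≤ p and w begins with p copies of 0, we have y = 0^k with 1 ≤ k ≤ p.
Since 1 ≤ k ≤ p, k divides p!; set t = 1 + p!/k. Then xy^t z has p + (p!/k)·k = p + p! copies of 0. Now the 0-count is p+p! and (1-count)-1 = (p+p!+1)-1 = p+p!, so i+1 ≠ j fails. So xy^t z = 0^{p+p!} 1^{p+p!+1} ∉ L.
This contradicts the pumping lemma, so L is not regular.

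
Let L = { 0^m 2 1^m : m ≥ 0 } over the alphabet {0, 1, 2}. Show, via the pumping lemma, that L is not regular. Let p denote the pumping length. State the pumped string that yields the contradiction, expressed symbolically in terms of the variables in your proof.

0^{p+k} 2 1^p

Suppose for contradiction that L is regular, and let p be the pumping length.
Take w = 0^p 2 1^p ∈ L with |w| = 2p+1 ≥ p.
By the pumping lemma, w = xyz with |xy| ≤ p and |y| ≥ 1.
Since the first p symbols of w are all 0's and |xy| ≤ p, y lies entirely in the leading 0-block: y = 0^k for some k with 1 ≤ k ≤ p.
Pump with i = 2: xy^2z = 0^{p+k} 2 1^p, which would require p+k = p. But k ≥ 1, so xy^2z ∉ L.
Contradiction. Therefore L is not regular.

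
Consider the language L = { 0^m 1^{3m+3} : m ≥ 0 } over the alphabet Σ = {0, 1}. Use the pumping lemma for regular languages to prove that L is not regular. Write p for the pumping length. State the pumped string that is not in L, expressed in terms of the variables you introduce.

Toward a contradiction, assume L is regular with pumping length p.
Let w = 0^p 1^{3p+3} ∈ L; note |w| = 4p+3 ≥ p.
By the pumping lemma, w = xyz with |xy| ≤ p and |y| ≥ 1.
The first p characters of w are 0's, so xy (and hence y) consists only of 0's. Write y = 0^k, 1 ≤ k ≤ p.
Pump with i = 2: xy^2z = 0^{p+k} 1^{3p+3}. For this to lie in L we would need 3p+3 = 3(p+k)+3, which forces k = 0. But k ≥ 1, so xy^2z ∉ L.
Contradiction. Therefore L is not regular.

0^{p+k} 1^{3p+3}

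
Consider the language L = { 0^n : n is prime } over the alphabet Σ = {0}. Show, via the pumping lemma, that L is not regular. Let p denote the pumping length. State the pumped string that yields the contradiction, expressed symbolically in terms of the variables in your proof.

0^{q(1+k)}

Assume L is regular. Let p be the pumping length given by the pumping lemma.
Let q be a prime with q ≥ p+2 (infinitely many primes exist), and take w = 0^q ∈ L with |w| = q ≥ p.
Write w = xyz as guaranteed by the lemma, with |xy| ≤ p and y is nonempty.
Then y = 0^k for some k with 1 ≤ k ≤ p.
Since 1 ≤ k ≤ p, |xz| = q-k. Pump with i = q+1: |xy^{q+1}z| = (q-k)+(q+1)k = q+qk = q(1+k), which is composite (both factors ≥ 2). So xy^{q+1}z = 0^{q(1+k)} ∉ L.
This is a contradiction; hence L is not regular.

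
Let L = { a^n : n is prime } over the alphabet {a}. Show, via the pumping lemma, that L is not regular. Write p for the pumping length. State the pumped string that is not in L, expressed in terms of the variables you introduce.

Toward a contradiction, assume L is regular with pumping length p.
Let q be a prime with q ≥ p+2 (infinitely many primes exist), and take w = a^q ∈ L with |w| = q ≥ p.
Write w = xyz as guaranteed by the lemma, with |xy| ≤ p and |y| > 0.
Then y = a^k for some k with 1 ≤ k ≤ p.
Since 1 ≤ k ≤ p, |xz| = q-k. Pump with i = q+1: |xy^{q+1}z| = (q-k)+(q+1)k = q+qk = q(1+k), which is composite (both factors ≥ 2). So xy^{q+1}z = a^{q(1+k)} ∉ L.
Contradiction. Therefore L is not regular.

a^{q(1+k)}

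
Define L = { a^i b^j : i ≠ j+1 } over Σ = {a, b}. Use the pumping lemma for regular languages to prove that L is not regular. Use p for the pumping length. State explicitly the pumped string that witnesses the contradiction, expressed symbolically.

a^{p+p!} b^{p+p!-1}

Suppose for contradiction that L is regular, and let p be the pumping length.
Choose w = a^p b^{p+p!-1}. Since p ≠ (p+p!-1)+1 = p+p!, w ∈ L; and |w| ≥ p.
By the pumping lemma, w = xyz with |xy| ≤ p and |y| > 0.
Since the first p symbols of w are all a's and |xy| ≤ p, y lies entirely in the leading a-block: y = a^k for some k with 1 ≤ k ≤ p.
Since 1 ≤ k ≤ p, k divides p!; set t = 1 + p!/k. Then xy^t z has p + (p!/k)·k = p + p! copies of a. Now the a-count is p+p! and (b-count)+1 = (p+p!-1)+1 = p+p!, so i ≠ j+1 fails. So xy^t z = a^{p+p!} b^{p+p!-1} ∉ L.
This is a contradiction; hence L is not regular.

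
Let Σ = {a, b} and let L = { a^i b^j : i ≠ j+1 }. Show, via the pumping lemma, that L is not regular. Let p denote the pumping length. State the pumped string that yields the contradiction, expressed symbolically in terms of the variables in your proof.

a^{p+p!} b^{p+p!-1}

Assume L is regular; let p be its pumping constant.
Choose w = a^p b^{p+p!-1}. Since p ≠ (p+p!-1)+1 = p+p!, w ∈ L; and |w| ≥ p.
The pumping lemma gives a decomposition w = xyz where |xy| ≤ p and |y| > 0.
Since the first p symbols of w are all a's and |xy| ≤ p, y lies entirely in the leading a-block: y = a^k for some k with 1 ≤ k ≤ p.
Since 1 ≤ k ≤ p, k divides p!; set t = 1 + p!/k. Then xy^t z has p + (p!/k)·k = p + p! copies of a. Now the a-count is p+p! and (b-count)+1 = (p+p!-1)+1 = p+p!, so i ≠ j+1 fails. So xy^t z = a^{p+p!} b^{p+p!-1} ∉ L.
Contradiction. Therefore L is not regular.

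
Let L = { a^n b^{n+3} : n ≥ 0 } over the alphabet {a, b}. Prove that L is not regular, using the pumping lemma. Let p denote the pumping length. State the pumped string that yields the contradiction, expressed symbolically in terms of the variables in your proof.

a^{p+k} b^{p+3}

Toward a contradiction, assume L is regular with pumping length p.
Take w = a^p b^{p+3}. Then w ∈ L and |w| = 2p+3 ≥ p.
By the pumping lemma, w = xyz with |xy| ≤ p and |y| > 0.
Since the first p symbols of w are all a's and |xy| ≤ p, y lies entirely in the leading a-block: y = a^k for some k with 1 ≤ k ≤ p.
Pump with i = 2: xy^2z = a^{p+k} b^{p+3}. For this to lie in L we would need p+3 = (p+k)+3, which forces k = 0. But k ≥ 1, so xy^2z ∉ L.
This contradicts the pumping lemma, so L is not regular.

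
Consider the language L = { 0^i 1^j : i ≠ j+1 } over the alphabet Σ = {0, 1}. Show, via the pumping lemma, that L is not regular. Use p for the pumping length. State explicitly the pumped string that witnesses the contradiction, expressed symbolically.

Assume L is regular; let p be its pumping constant.
Choose w = 0^p 1^{p+p!-1}. Since p ≠ (p+p!-1)+1 = p+p!, w ∈ L; and |w| ≥ p.
The pumping lemma gives a decomposition w = xyz where |xy| ≤ p and |y| ≥ 1.
The first p characters of w are 0's, so xy (and hence y) consists only of 0's. Write y = 0^k, 1 ≤ k ≤ p.
Since 1 ≤ k ≤ p, k divides p!; set t = 1 + p!/k. Then xy^t z has p + (p!/k)·k = p + p! copies of 0. Now the 0-count is p+p! and (1-count)+1 = (p+p!-1)+1 = p+p!, so i ≠ j+1 fails. So xy^t z = 0^{p+p!} 1^{p+p!-1} ∉ L.
This contradicts the pumping lemma, so L is not regular.

0^{p+p!} 1^{p+p!-1}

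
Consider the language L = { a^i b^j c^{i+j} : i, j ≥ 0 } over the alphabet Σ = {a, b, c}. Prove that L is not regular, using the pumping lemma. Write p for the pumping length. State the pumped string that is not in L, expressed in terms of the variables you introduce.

Toward a contradiction, assume L is regular with pumping length p.
Take w = a^p b^p c^{2p} ∈ L (with i=j=p, i+j=2p), |w| = 4p ≥ p.
The pumping lemma gives a decomposition w = xyz where |xy| ≤ p and |y| ≥ 1.
The first p characters of w are a's, so xy (and hence y) consists only of a's. Write y = a^k, 1 ≤ k ≤ p.
Consider xy^2z = a^{p+k} b^p c^{2p}. Now the a- and b-counts sum to 2p+k, but the c-count is 2p ≠ 2p+k. So xy^2z ∉ L.
This is a contradiction; hence L is not regular.

a^{p+k} b^p c^{2p}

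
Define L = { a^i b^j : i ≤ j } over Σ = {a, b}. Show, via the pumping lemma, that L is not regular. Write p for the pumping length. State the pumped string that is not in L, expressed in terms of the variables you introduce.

a^{p+k} b^p

Assume L is regular; let p be its pumping constant.
Choose w = a^p b^p ∈ L, with |w| = 2p ≥ p.
The pumping lemma gives a decomposition w = xyz where |xy| ≤ p and |y| ≥ 1.
Because |xy| ≤ p and w begins with p copies of a, we have y = a^k with 1 ≤ k ≤ p.
Consider xy^2z = a^{p+k} b^p. Since k ≥ 1, the a-count p+k exceeds the b-count p, so i ≤ j fails; thus xy^2z ∉ L.
This is a contradiction; hence L is not regular.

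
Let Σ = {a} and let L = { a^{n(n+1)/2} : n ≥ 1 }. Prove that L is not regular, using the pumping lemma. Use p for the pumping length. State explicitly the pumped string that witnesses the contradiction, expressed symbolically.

Toward a contradiction, assume L is regular with pumping length p.
Take w = a^{p(p+1)/2} ∈ L with |w| = p(p+1)/2 ≥ p.
Write w = xyz as guaranteed by the lemma, with |xy| ≤ p and |y| ≥ 1.
Then y = a^k for some k with 1 ≤ k ≤ p.
Pump with i = 2: xy^2z = a^{p(p+1)/2+k}. Since 1 ≤ k ≤ p, p(p+1)/2 < p(p+1)/2+k ≤ p(p+1)/2+p < (p+1)(p+2)/2, so p(p+1)/2+k is strictly between consecutive triangular numbers. So xy^2z ∉ L.
This is a contradiction; hence L is not regular.

a^{p(p+1)/2+k}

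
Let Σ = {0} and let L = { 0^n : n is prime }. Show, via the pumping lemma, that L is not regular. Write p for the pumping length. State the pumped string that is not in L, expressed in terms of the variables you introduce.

Assume L is regular; let p be its pumping constant.
Let q be a prime with q ≥ p+2 (infinitely many primes exist), and take w = 0^q ∈ L with |w| = q ≥ p.
Write w = xyz as guaranteed by the lemma, with |xy| ≤ p and |y| > 0.
Then y = 0^k for some k with 1 ≤ k ≤ p.
Since 1 ≤ k ≤ p, |xz| = q-k. Pump with i = q+1: |xy^{q+1}z| = (q-k)+(q+1)k = q+qk = q(1+k), which is composite (both factors ≥ 2). So xy^{q+1}z = 0^{q(1+k)} ∉ L.
This is a contradiction; hence L is not regular.

0^{q(1+k)}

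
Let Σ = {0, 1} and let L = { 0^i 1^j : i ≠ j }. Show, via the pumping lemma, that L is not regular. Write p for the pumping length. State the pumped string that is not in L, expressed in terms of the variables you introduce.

Suppose for contradiction that L is regular, and let p be the pumping length.
Choose w = 0^p 1^{p+p!}. Since p ≠ p+p!, w ∈ L; and |w| ≥ p.
Write w = xyz as guaranteed by the lemma, with |xy| ≤ p and |y| ≥ 1.
Since the first p symbols of w are all 0's and |xy| ≤ p, y lies entirely in the leading 0-block: y = 0^k for some k with 1 ≤ k ≤ p.
Since 1 ≤ k ≤ p, k divides p!; set t = 1 + p!/k. Then xy^t z has p + (p!/k)·k = p + p! copies of 0. Now the 0-count equals the 1-count, so i ≠ j fails. So xy^t z = 0^{p+p!} 1^{p+p!} ∉ L.
This contradicts the pumping lemma, so L is not regular.

0^{p+p!} 1^{p+p!}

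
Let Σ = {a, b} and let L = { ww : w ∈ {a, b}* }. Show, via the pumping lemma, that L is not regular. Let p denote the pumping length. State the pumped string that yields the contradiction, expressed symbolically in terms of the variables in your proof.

Assume L is regular; let p be its pumping constant.
Take w = a^p b^p a^p b^p = uu where u = a^pb^p; then w ∈ L and |w| = 4p ≥ p.
The pumping lemma gives a decomposition w = xyz where |xy| ≤ p and |y| > 0.
The first p characters of w are a's, so xy (and hence y) consists only of a's. Write y = a^k, 1 ≤ k ≤ p.
Pump with i = 2: xy^2z = a^{p+k} b^p a^p b^p, of length 4p+k. Suppose this equals vv. The string starts with a and ends with b, so v does too; thus the boundary between the two copies of v is a b→a transition. There is exactly one such transition, at position 2p+k, so |v| = 2p+k and |vv| = 4p+2k ≠ 4p+k since k ≥ 1. So xy^2z ∉ L.
This contradicts the pumping lemma, so L is not regular.

a^{p+k} b^p a^p b^p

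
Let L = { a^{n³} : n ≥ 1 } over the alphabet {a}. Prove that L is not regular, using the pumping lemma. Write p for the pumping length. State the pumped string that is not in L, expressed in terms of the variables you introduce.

Assume L is regular; let p be its pumping constant.
Take w = a^{p³} ∈ L with |w| = p³ ≥ p.
By the pumping lemma, w = xyz with |xy| ≤ p and |y| ≥ 1.
Then y = a^k for some k with 1 ≤ k ≤ p.
Pump with i = 2: xy^2z = a^{p³+k}. Since 1 ≤ k ≤ p, p³ < p³+k ≤ p³+p < p³+3p²+3p+1 = (p+1)³, so p³+k is not a perfect cube. So xy^2z ∉ L.
Contradiction. Therefore L is not regular.

a^{p³+k}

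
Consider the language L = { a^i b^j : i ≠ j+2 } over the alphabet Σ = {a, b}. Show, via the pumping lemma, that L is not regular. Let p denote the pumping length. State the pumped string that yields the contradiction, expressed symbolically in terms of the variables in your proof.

Assume L is regular; let p be its pumping constant.
Choose w = a^p b^{p+p!-2}. Since p ≠ (p+p!-2)+2 = p+p!, w ∈ L; and |w| ≥ p.
By the pumping lemma, w = xyz with |xy| ≤ p and |y| ≥ 1.
Because |xy| ≤ p and w begins with p copies of a, we have y = a^k with 1 ≤ k ≤ p.
Since 1 ≤ k ≤ p, k divides p!; set t = 1 + p!/k. Then xy^t z has p + (p!/k)·k = p + p! copies of a. Now the a-count is p+p! and (b-count)+2 = (p+p!-2)+2 = p+p!, so i ≠ j+2 fails. So xy^t z = a^{p+p!} b^{p+p!-2} ∉ L.
Contradiction. Therefore L is not regular.

a^{p+p!} b^{p+p!-2}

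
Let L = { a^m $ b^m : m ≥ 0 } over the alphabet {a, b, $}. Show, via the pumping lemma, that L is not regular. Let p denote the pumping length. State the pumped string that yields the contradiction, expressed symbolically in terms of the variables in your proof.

Toward a contradiction, assume L is regular with pumping length p.
Take w = a^p $ b^p ∈ L with |w| = 2p+1 ≥ p.
The pumping lemma gives a decomposition w = xyz where |xy| ≤ p and |y| > 0.
The first p characters of w are a's, so xy (and hence y) consists only of a's. Write y = a^k, 1 ≤ k ≤ p.
Pump with i = 2: xy^2z = a^{p+k} $ b^p, which would require p+k = p. But k ≥ 1, so xy^2z ∉ L.
This contradicts the pumping lemma, so L is not regular.

a^{p+k} $ b^p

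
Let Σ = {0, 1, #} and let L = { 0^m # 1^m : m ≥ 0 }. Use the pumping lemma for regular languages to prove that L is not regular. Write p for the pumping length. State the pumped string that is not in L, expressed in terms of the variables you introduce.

Assume L is regular; let p be its pumping constant.
Take w = 0^p # 1^p ∈ L with |w| = 2p+1 ≥ p.
Write w = xyz as guaranteed by the lemma, with |xy| ≤ p and |y| > 0.
The first p characters of w are 0's, so xy (and hence y) consists only of 0's. Write y = 0^k, 1 ≤ k ≤ p.
Pump with i = 2: xy^2z = 0^{p+k} # 1^p, which would require p+k = p. But k ≥ 1, so xy^2z ∉ L.
Contradiction. Therefore L is not regular.

0^{p+k} # 1^p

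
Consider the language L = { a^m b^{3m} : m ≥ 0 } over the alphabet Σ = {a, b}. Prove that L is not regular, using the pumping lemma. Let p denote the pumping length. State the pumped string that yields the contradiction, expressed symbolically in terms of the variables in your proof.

Toward a contradiction, assume L is regular with pumping length p.
Take w = a^p b^{3p}. Then w ∈ L and |w| = 4p ≥ p.
The pumping lemma gives a decomposition w = xyz where |xy| ≤ p and |y| > 0.
The first p characters of w are a's, so xy (and hence y) consists only of a's. Write y = a^k, 1 ≤ k ≤ p.
Pump with i = 2: xy^2z = a^{p+k} b^{3p}. For this to lie in L we would need 3p = 3(p+k), which forces k = 0. But k ≥ 1, so xy^2z ∉ L.
This contradicts the pumping lemma, so L is not regular.

a^{p+k} b^{3p}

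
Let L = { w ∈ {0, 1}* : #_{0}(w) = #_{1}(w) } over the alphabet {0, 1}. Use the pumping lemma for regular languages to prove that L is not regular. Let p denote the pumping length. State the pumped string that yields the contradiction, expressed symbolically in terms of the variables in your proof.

Assume L is regular. Let p be the pumping length given by the pumping lemma.
Choose w = 0^p 1^p ∈ L with |w| = 2p ≥ p.
Write w = xyz as guaranteed by the lemma, with |xy| ≤ p and |y| ≥ 1.
The first p characters of w are 0's, so xy (and hence y) consists only of 0's. Write y = 0^k, 1 ≤ k ≤ p.
Pump with i = 2: xy^2z = 0^{p+k} 1^p has p+k occurrences of 0 but only p of 1. Since k ≥ 1 the counts differ, so xy^2z ∉ L.
This contradicts the pumping lemma, so L is not regular.

0^{p+k} 1^p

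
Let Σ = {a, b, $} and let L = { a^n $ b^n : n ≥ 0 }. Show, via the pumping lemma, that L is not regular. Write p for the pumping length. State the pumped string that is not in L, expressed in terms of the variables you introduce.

a^{p+k} $ b^p

Assume L is regular. Let p be the pumping length given by the pumping lemma.
Take w = a^p $ b^p ∈ L with |w| = 2p+1 ≥ p.
By the pumping lemma, w = xyz with |xy| ≤ p and |y| ≥ 1.
The first p characters of w are a's, so xy (and hence y) consists only of a's. Write y = a^k, 1 ≤ k ≤ p.
Pump with i = 2: xy^2z = a^{p+k} $ b^p, which would require p+k = p. But k ≥ 1, so xy^2z ∉ L.
Contradiction. Therefore L is not regular.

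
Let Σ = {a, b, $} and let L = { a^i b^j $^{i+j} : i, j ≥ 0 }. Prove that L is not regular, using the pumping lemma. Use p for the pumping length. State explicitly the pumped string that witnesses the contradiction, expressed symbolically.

a^{p+k} b^p $^{2p}

Assume L is regular; let p be its pumping constant.
Take w = a^p b^p $^{2p} ∈ L (with i=j=p, i+j=2p), |w| = 4p ≥ p.
The pumping lemma gives a decomposition w = xyz where |xy| ≤ p and |y| ≥ 1.
Because |xy| ≤ p and w begins with p copies of a, we have y = a^k with 1 ≤ k ≤ p.
Consider xy^2z = a^{p+k} b^p $^{2p}. Now the a- and b-counts sum to 2p+k, but the $-count is 2p ≠ 2p+k. So xy^2z ∉ L.
Contradiction. Therefore L is not regular.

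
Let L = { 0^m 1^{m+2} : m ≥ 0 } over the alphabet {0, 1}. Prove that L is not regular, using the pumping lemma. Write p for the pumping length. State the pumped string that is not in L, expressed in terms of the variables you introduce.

Toward a contradiction, assume L is regular with pumping length p.
Take w = 0^p 1^{p+2}. Then w ∈ L and |w| = 2p+2 ≥ p.
Write w = xyz as guaranteed by the lemma, with |xy| ≤ p and y is nonempty.
The first p characters of w are 0's, so xy (and hence y) consists only of 0's. Write y = 0^k, 1 ≤ k ≤ p.
Pump with i = 2: xy^2z = 0^{p+k} 1^{p+2}. For this to lie in L we would need p+2 = (p+k)+2, which forces k = 0. But k ≥ 1, so xy^2z ∉ L.
This is a contradiction; hence L is not regular.

0^{p+k} 1^{p+2}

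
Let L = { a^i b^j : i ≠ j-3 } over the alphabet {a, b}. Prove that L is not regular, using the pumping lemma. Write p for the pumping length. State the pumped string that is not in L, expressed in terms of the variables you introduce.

a^{p+p!} b^{p+p!+3}

Assume L is regular. Let p be the pumping length given by the pumping lemma.
Choose w = a^p b^{p+p!+3}. Since p ≠ (p+p!+3)-3 = p+p!, w ∈ L; and |w| ≥ p.
Write w = xyz as guaranteed by the lemma, with |xy| ≤ p and |y| ≥ 1.
Because |xy| ≤ p and w begins with p copies of a, we have y = a^k with 1 ≤ k ≤ p.
Since 1 ≤ k ≤ p, k divides p!; set t = 1 + p!/k. Then xy^t z has p + (p!/k)·k = p + p! copies of a. Now the a-count is p+p! and (b-count)-3 = (p+p!+3)-3 = p+p!, so i ≠ j-3 fails. So xy^t z = a^{p+p!} b^{p+p!+3} ∉ L.
Contradiction. Therefore L is not regular.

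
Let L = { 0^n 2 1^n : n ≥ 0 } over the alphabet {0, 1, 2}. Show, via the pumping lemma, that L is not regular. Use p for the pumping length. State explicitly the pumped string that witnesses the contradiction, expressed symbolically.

Assume L is regular. Let p be the pumping length given by the pumping lemma.
Take w = 0^p 2 1^p ∈ L with |w| = 2p+1 ≥ p.
By the pumping lemma, w = xyz with |xy| ≤ p and |y| > 0.
Since the first p symbols of w are all 0's and |xy| ≤ p, y lies entirely in the leading 0-block: y = 0^k for some k with 1 ≤ k ≤ p.
Pump with i = 2: xy^2z = 0^{p+k} 2 1^p, which would require p+k = p. But k ≥ 1, so xy^2z ∉ L.
This contradicts the pumping lemma, so L is not regular.

0^{p+k} 2 1^p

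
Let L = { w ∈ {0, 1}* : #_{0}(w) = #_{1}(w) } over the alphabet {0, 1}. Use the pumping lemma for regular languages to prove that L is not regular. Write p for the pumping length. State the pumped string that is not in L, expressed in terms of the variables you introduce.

Assume L is regular; let p be its pumping constant.
Choose w = 0^p 1^p ∈ L with |w| = 2p ≥ p.
By the pumping lemma, w = xyz with |xy| ≤ p and y is nonempty.
The first p characters of w are 0's, so xy (and hence y) consists only of 0's. Write y = 0^k, 1 ≤ k ≤ p.
Pump with i = 2: xy^2z = 0^{p+k} 1^p has p+k occurrences of 0 but only p of 1. Since k ≥ 1 the counts differ, so xy^2z ∉ L.
Contradiction. Therefore L is not regular.

0^{p+k} 1^p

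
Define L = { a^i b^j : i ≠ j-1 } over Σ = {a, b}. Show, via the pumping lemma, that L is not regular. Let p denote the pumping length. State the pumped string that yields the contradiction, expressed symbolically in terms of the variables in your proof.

a^{p+p!} b^{p+p!+1}

Assume L is regular. Let p be the pumping length given by the pumping lemma.
Choose w = a^p b^{p+p!+1}. Since p ≠ (p+p!+1)-1 = p+p!, w ∈ L; and |w| ≥ p.
Write w = xyz as guaranteed by the lemma, with |xy| ≤ p and y is nonempty.
Since the first p symbols of w are all a's and |xy| ≤ p, y lies entirely in the leading a-block: y = a^k for some k with 1 ≤ k ≤ p.
Since 1 ≤ k ≤ p, k divides p!; set t = 1 + p!/k. Then xy^t z has p + (p!/k)·k = p + p! copies of a. Now the a-count is p+p! and (b-count)-1 = (p+p!+1)-1 = p+p!, so i ≠ j-1 fails. So xy^t z = a^{p+p!} b^{p+p!+1} ∉ L.
This contradicts the pumping lemma, so L is not regular.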